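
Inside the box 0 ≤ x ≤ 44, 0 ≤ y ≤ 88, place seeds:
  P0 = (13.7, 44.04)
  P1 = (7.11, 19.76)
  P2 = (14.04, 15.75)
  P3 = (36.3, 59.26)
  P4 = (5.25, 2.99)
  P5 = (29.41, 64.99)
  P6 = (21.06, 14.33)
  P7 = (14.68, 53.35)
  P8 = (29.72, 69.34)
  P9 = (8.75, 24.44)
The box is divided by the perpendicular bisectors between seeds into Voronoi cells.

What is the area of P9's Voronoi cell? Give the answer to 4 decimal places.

1. box [0,44]×[0,88]: [(0, 0) (44, 0) (44, 88) (0, 88)]
2. ⊥bis P9·P0 via (11.225,34.24): [(0, 37.0749) (0, 0) (44, 0) (44, 25.9626)]  |A|=1386.8256
3. ⊥bis P9·P1 via (7.93,22.1): [(0, 37.0749) (0, 24.8789) (44, 9.4601) (44, 25.9626)]  |A|=631.3681
4. ⊥bis P9·P2 via (11.395,20.095): [(27.7681, 30.062) (0, 37.0749) (0, 24.8789) (12.2194, 20.5969)]  |A|=260.4489
5. ⊥bis P9·P3 via (22.525,41.85): [(27.7681, 30.062) (0, 37.0749) (0, 24.8789) (12.2194, 20.5969)]  |A|=260.4489
6. ⊥bis P9·P4 via (7,13.715): [(27.7681, 30.062) (0, 37.0749) (0, 24.8789) (12.2194, 20.5969)]  |A|=260.4489
7. ⊥bis P9·P5 via (19.08,44.715): [(27.7681, 30.062) (0, 37.0749) (0, 24.8789) (12.2194, 20.5969)]  |A|=260.4489
8. ⊥bis P9·P6 via (14.905,19.385): [(19.5804, 25.0779) (24.3772, 30.9184) (0, 37.0749) (0, 24.8789) (12.2194, 20.5969)]  |A|=248.4927
9. ⊥bis P9·P7 via (11.715,38.895): [(19.5804, 25.0779) (24.3772, 30.9184) (0, 37.0749) (0, 24.8789) (12.2194, 20.5969)]  |A|=248.4927
10. ⊥bis P9·P8 via (19.235,46.89): [(19.5804, 25.0779) (24.3772, 30.9184) (0, 37.0749) (0, 24.8789) (12.2194, 20.5969)]  |A|=248.4927
11. canonical 5-gon: [(19.5804, 25.0779) (24.3772, 30.9184) (0, 37.0749) (0, 24.8789) (12.2194, 20.5969)]
12. shoelace: 248.4927

Area of P9's cell: 248.4927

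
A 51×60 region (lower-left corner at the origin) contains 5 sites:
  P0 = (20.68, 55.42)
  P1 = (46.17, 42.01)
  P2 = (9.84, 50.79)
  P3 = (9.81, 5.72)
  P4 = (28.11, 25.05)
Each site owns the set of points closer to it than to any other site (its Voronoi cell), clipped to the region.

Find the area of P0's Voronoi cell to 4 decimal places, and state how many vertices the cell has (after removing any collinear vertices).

1. box [0,51]×[0,60]: [(0, 0) (51, 0) (51, 60) (0, 60)]
2. ⊥bis P0·P1 via (33.425,48.715): [(0, 0) (7.7966, 0) (39.3619, 60) (0, 60)]  |A|=1414.755
3. ⊥bis P0·P2 via (15.26,53.105): [(24.4344, 31.6255) (39.3619, 60) (12.315, 60)]  |A|=383.722
4. ⊥bis P0·P3 via (15.245,30.57): [(24.4344, 31.6255) (39.3619, 60) (12.315, 60)]  |A|=383.722
5. ⊥bis P0·P4 via (24.395,40.235): [(21.1012, 39.4292) (29.6387, 41.5179) (39.3619, 60) (12.315, 60)]  |A|=346.9292
6. canonical 4-gon: [(21.1012, 39.4292) (29.6387, 41.5179) (39.3619, 60) (12.315, 60)]
7. shoelace: 346.9292

Area of P0's cell: 346.9292 (4 vertices)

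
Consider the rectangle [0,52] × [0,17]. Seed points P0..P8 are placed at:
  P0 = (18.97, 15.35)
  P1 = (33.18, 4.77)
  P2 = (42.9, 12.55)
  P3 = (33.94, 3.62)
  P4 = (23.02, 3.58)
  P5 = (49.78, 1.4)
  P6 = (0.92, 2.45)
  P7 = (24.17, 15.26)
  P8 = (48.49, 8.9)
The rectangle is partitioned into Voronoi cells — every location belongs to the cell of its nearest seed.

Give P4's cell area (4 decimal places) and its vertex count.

1. box [0,52]×[0,17]: [(0, 0) (52, 0) (52, 17) (0, 17)]
2. ⊥bis P4·P0 via (20.995,9.465): [(0, 2.2407) (0, 0) (52, 0) (52, 17) (42.893, 17)]  |A|=567.4651
3. ⊥bis P4·P1 via (28.1,4.175): [(27.2292, 11.6101) (0, 2.2407) (0, 0) (28.589, 0)]  |A|=196.4677
4. ⊥bis P4·P2 via (32.96,8.065): [(27.2292, 11.6101) (0, 2.2407) (0, 0) (28.589, 0)]  |A|=196.4677
5. ⊥bis P4·P3 via (28.48,3.6): [(28.4901, 0.8445) (27.2292, 11.6101) (0, 2.2407) (0, 0) (28.4932, 0)]  |A|=196.4272
6. ⊥bis P4·P5 via (36.4,2.49): [(28.4901, 0.8445) (27.2292, 11.6101) (0, 2.2407) (0, 0) (28.4932, 0)]  |A|=196.4272
7. ⊥bis P4·P6 via (11.97,3.015): [(28.4901, 0.8445) (27.2292, 11.6101) (11.8019, 6.3017) (12.1242, 0) (28.4932, 0)]  |A|=145.0033
8. ⊥bis P4·P7 via (23.595,9.42): [(28.4901, 0.8445) (27.5311, 9.0325) (21.4718, 9.6291) (11.8019, 6.3017) (12.1242, 0) (28.4932, 0)]  |A|=137.2838
9. ⊥bis P4·P8 via (35.755,6.24): [(28.4901, 0.8445) (27.5311, 9.0325) (21.4718, 9.6291) (11.8019, 6.3017) (12.1242, 0) (28.4932, 0)]  |A|=137.2838
10. canonical 6-gon: [(28.4901, 0.8445) (27.5311, 9.0325) (21.4718, 9.6291) (11.8019, 6.3017) (12.1242, 0) (28.4932, 0)]
11. shoelace: 137.2838

Area of P4's cell: 137.2838 (6 vertices)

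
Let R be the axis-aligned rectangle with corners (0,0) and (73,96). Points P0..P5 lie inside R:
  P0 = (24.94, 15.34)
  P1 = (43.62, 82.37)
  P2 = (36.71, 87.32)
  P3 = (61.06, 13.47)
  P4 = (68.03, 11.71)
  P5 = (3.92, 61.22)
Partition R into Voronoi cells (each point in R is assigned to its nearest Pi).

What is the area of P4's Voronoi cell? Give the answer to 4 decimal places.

1. box [0,73]×[0,96]: [(0, 0) (73, 0) (73, 96) (0, 96)]
2. ⊥bis P4·P0 via (46.485,13.525): [(45.3456, 0) (73, 0) (73, 96) (53.4329, 96)]  |A|=2266.6317
3. ⊥bis P4·P1 via (55.825,47.04): [(49.113, 44.7213) (45.3456, 0) (73, 0) (73, 52.9732)]  |A|=1251.0544
4. ⊥bis P4·P2 via (52.37,49.515): [(49.113, 44.7213) (45.3456, 0) (73, 0) (73, 52.9732)]  |A|=1251.0544
5. ⊥bis P4·P3 via (64.545,12.59): [(61.3659, 0) (73, 0) (73, 46.0737)]  |A|=268.0134
6. ⊥bis P4·P5 via (35.975,36.465): [(61.3659, 0) (73, 0) (73, 46.0737)]  |A|=268.0134
7. canonical 3-gon: [(61.3659, 0) (73, 0) (73, 46.0737)]
8. shoelace: 268.0134

Area of P4's cell: 268.0134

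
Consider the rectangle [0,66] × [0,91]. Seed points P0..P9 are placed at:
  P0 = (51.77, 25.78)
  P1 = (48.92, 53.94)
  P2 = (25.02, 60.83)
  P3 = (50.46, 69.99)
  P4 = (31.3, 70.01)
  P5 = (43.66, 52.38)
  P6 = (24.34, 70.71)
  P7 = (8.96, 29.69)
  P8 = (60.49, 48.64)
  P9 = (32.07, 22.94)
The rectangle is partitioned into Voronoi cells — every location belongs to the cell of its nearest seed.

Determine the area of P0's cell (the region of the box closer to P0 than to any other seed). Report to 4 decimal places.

Area of P0's cell: 864.1632

1. box [0,66]×[0,91]: [(0, 0) (66, 0) (66, 91) (0, 91)]
2. ⊥bis P0·P1 via (50.345,39.86): [(0, 34.7647) (0, 0) (66, 0) (66, 41.4444)]  |A|=2514.9008
3. ⊥bis P0·P2 via (38.395,43.305): [(31.364, 37.939) (0, 14.0021) (0, 0) (66, 0) (66, 41.4444)]  |A|=2189.3015
4. ⊥bis P0·P3 via (51.115,47.885): [(31.364, 37.939) (0, 14.0021) (0, 0) (66, 0) (66, 41.4444)]  |A|=2189.3015
5. ⊥bis P0·P4 via (41.535,47.895): [(31.364, 37.939) (0, 14.0021) (0, 0) (66, 0) (66, 41.4444)]  |A|=2189.3015
6. ⊥bis P0·P5 via (47.715,39.08): [(50.2377, 39.8491) (22.9762, 31.5375) (0, 14.0021) (0, 0) (66, 0) (66, 41.4444)]  |A|=2136.9024
7. ⊥bis P0·P6 via (38.055,48.245): [(50.2377, 39.8491) (22.9762, 31.5375) (0, 14.0021) (0, 0) (66, 0) (66, 41.4444)]  |A|=2136.9024
8. ⊥bis P0·P7 via (30.365,27.735): [(50.2377, 39.8491) (30.9339, 33.9637) (27.8319, 0) (66, 0) (66, 41.4444)]  |A|=1405.7989
9. ⊥bis P0·P8 via (56.13,37.21): [(49.6673, 39.6752) (30.9339, 33.9637) (27.8319, 0) (66, 0) (66, 33.4451)]  |A|=1339.5577
10. ⊥bis P0·P9 via (41.92,24.36): [(49.6673, 39.6752) (40.1313, 36.7678) (45.4318, 0) (66, 0) (66, 33.4451)]  |A|=864.1632
11. canonical 5-gon: [(49.6673, 39.6752) (40.1313, 36.7678) (45.4318, 0) (66, 0) (66, 33.4451)]
12. shoelace: 864.1632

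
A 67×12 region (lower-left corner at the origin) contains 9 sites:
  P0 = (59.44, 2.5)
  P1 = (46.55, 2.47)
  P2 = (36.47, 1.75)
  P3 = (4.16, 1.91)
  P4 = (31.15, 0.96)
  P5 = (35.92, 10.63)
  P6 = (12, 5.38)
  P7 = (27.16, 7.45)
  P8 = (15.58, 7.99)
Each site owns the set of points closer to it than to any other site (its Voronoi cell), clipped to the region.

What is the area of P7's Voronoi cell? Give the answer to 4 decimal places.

Area of P7's cell: 96.9382

1. box [0,67]×[0,12]: [(0, 0) (67, 0) (67, 12) (0, 12)]
2. ⊥bis P7·P0 via (43.3,4.975): [(0, 0) (42.5371, 0) (44.3773, 12) (0, 12)]  |A|=521.4862
3. ⊥bis P7·P1 via (36.855,4.96): [(0, 0) (35.5811, 0) (38.6631, 12) (0, 12)]  |A|=445.4653
4. ⊥bis P7·P2 via (31.815,4.6): [(0, 0) (28.9987, 0) (36.3456, 12) (0, 12)]  |A|=392.0657
5. ⊥bis P7·P3 via (15.66,4.68): [(16.7873, 0) (28.9987, 0) (36.3456, 12) (13.8968, 12)]  |A|=207.9611
6. ⊥bis P7·P4 via (29.155,4.205): [(16.7873, 0) (22.3153, 0) (33.0328, 6.589) (36.3456, 12) (13.8968, 12)]  |A|=185.9426
7. ⊥bis P7·P5 via (31.54,9.04): [(16.7873, 0) (22.3153, 0) (32.5398, 6.2859) (30.4655, 12) (13.8968, 12)]  |A|=168.3111
8. ⊥bis P7·P6 via (19.58,6.415): [(20.4559, 0) (22.3153, 0) (32.5398, 6.2859) (30.4655, 12) (18.8174, 12)]  |A|=116.7757
9. ⊥bis P7·P8 via (21.37,7.72): [(21.01, 0) (22.3153, 0) (32.5398, 6.2859) (30.4655, 12) (21.5696, 12)]  |A|=96.9382
10. canonical 5-gon: [(21.01, 0) (22.3153, 0) (32.5398, 6.2859) (30.4655, 12) (21.5696, 12)]
11. shoelace: 96.9382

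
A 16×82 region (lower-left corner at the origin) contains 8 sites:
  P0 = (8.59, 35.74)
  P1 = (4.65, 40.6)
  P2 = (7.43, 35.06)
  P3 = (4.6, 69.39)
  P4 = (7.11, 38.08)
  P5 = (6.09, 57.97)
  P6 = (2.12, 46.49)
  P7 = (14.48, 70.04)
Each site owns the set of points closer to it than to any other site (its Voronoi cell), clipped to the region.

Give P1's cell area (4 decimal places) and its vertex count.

Area of P1's cell: 64.3774 (5 vertices)

1. box [0,16]×[0,82]: [(0, 0) (16, 0) (16, 82) (0, 82)]
2. ⊥bis P1·P0 via (6.62,38.17): [(0, 32.8032) (16, 45.7744) (16, 82) (0, 82)]  |A|=683.3798
3. ⊥bis P1·P2 via (6.04,37.83): [(0, 34.7991) (6.4615, 38.0415) (16, 45.7744) (16, 82) (0, 82)]  |A|=676.9314
4. ⊥bis P1·P3 via (4.625,54.995): [(0, 54.987) (0, 34.7991) (6.4615, 38.0415) (16, 45.7744) (16, 55.0148)]  |A|=244.9452
5. ⊥bis P1·P4 via (5.88,39.34): [(0, 54.987) (0, 34.7991) (2.5277, 36.0675) (16, 49.219) (16, 55.0148)]  |A|=215.9459
6. ⊥bis P1·P5 via (5.37,49.285): [(0, 49.7302) (0, 34.7991) (2.5277, 36.0675) (15.2302, 48.4676)]  |A|=121.3175
7. ⊥bis P1·P6 via (3.385,43.545): [(14.9074, 48.4943) (0, 42.091) (0, 34.7991) (2.5277, 36.0675) (15.2302, 48.4676)]  |A|=64.3774
8. ⊥bis P1·P7 via (9.565,55.32): [(14.9074, 48.4943) (0, 42.091) (0, 34.7991) (2.5277, 36.0675) (15.2302, 48.4676)]  |A|=64.3774
9. canonical 5-gon: [(14.9074, 48.4943) (0, 42.091) (0, 34.7991) (2.5277, 36.0675) (15.2302, 48.4676)]
10. shoelace: 64.3774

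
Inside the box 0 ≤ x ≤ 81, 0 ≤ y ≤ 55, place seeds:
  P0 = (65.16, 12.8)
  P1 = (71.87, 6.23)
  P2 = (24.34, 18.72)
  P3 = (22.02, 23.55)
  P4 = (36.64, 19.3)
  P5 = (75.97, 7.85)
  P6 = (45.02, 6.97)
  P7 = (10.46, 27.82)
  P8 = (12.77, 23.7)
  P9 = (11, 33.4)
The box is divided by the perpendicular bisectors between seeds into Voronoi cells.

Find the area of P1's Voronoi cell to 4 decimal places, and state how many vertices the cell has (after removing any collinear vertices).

Area of P1's cell: 111.4637 (3 vertices)

1. box [0,81]×[0,55]: [(0, 0) (81, 0) (81, 55) (0, 55)]
2. ⊥bis P1·P0 via (68.515,9.515): [(59.1985, 0) (81, 0) (81, 22.266)]  |A|=242.7163
3. ⊥bis P1·P2 via (48.105,12.475): [(59.1985, 0) (81, 0) (81, 22.266)]  |A|=242.7163
4. ⊥bis P1·P3 via (46.945,14.89): [(59.1985, 0) (81, 0) (81, 22.266)]  |A|=242.7163
5. ⊥bis P1·P4 via (54.255,12.765): [(59.1985, 0) (81, 0) (81, 22.266)]  |A|=242.7163
6. ⊥bis P1·P5 via (73.92,7.04): [(71.6692, 12.7364) (59.1985, 0) (76.7017, 0)]  |A|=111.4637
7. ⊥bis P1·P6 via (58.445,6.6): [(71.6692, 12.7364) (59.1985, 0) (76.7017, 0)]  |A|=111.4637
8. ⊥bis P1·P7 via (41.165,17.025): [(71.6692, 12.7364) (59.1985, 0) (76.7017, 0)]  |A|=111.4637
9. ⊥bis P1·P8 via (42.32,14.965): [(71.6692, 12.7364) (59.1985, 0) (76.7017, 0)]  |A|=111.4637
10. ⊥bis P1·P9 via (41.435,19.815): [(71.6692, 12.7364) (59.1985, 0) (76.7017, 0)]  |A|=111.4637
11. canonical 3-gon: [(71.6692, 12.7364) (59.1985, 0) (76.7017, 0)]
12. shoelace: 111.4637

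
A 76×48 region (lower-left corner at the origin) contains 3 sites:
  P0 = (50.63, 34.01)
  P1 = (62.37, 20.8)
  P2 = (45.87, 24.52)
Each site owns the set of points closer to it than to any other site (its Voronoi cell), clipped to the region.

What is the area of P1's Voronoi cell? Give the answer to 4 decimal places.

Area of P1's cell: 822.9801

1. box [0,76]×[0,48]: [(0, 0) (76, 0) (76, 48) (0, 48)]
2. ⊥bis P1·P0 via (56.5,27.405): [(25.6635, 0) (76, 0) (76, 44.7351)]  |A|=1125.9021
3. ⊥bis P1·P2 via (54.12,22.66): [(54.8615, 25.9488) (49.0112, 0) (76, 0) (76, 44.7351)]  |A|=822.9801
4. canonical 4-gon: [(54.8615, 25.9488) (49.0112, 0) (76, 0) (76, 44.7351)]
5. shoelace: 822.9801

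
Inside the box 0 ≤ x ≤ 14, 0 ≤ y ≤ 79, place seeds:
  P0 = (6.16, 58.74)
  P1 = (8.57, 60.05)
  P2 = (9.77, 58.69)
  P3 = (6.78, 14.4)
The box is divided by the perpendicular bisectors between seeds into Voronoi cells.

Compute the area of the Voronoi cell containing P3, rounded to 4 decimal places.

Area of P3's cell: 510.4452

1. box [0,14]×[0,79]: [(0, 0) (14, 0) (14, 79) (0, 79)]
2. ⊥bis P3·P0 via (6.47,36.57): [(0, 36.4795) (0, 0) (14, 0) (14, 36.6753)]  |A|=512.0838
3. ⊥bis P3·P1 via (7.675,37.225): [(0, 36.4795) (0, 0) (14, 0) (14, 36.6753)]  |A|=512.0838
4. ⊥bis P3·P2 via (8.275,36.545): [(7.6585, 36.5866) (0, 36.4795) (0, 0) (14, 0) (14, 36.1585)]  |A|=510.4452
5. canonical 5-gon: [(7.6585, 36.5866) (0, 36.4795) (0, 0) (14, 0) (14, 36.1585)]
6. shoelace: 510.4452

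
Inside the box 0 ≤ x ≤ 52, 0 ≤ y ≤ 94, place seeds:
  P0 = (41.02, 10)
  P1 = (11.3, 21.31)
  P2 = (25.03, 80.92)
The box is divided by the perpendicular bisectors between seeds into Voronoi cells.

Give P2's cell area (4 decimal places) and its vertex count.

Area of P2's cell: 2278.6978 (5 vertices)

1. box [0,52]×[0,94]: [(0, 0) (52, 0) (52, 94) (0, 94)]
2. ⊥bis P2·P0 via (33.025,45.46): [(0, 38.014) (52, 49.7382) (52, 94) (0, 94)]  |A|=2606.4425
3. ⊥bis P2·P1 via (18.165,51.115): [(0, 55.299) (37.9226, 46.5642) (52, 49.7382) (52, 94) (0, 94)]  |A|=2278.6978
4. canonical 5-gon: [(0, 55.299) (37.9226, 46.5642) (52, 49.7382) (52, 94) (0, 94)]
5. shoelace: 2278.6978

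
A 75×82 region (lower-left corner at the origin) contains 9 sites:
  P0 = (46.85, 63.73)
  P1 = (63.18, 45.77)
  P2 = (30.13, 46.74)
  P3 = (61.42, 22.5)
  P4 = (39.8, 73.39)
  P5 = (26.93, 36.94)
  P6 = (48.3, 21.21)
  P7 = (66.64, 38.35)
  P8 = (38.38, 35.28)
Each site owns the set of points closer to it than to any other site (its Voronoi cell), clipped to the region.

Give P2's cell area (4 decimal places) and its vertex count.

1. box [0,75]×[0,82]: [(0, 0) (75, 0) (75, 82) (0, 82)]
2. ⊥bis P2·P0 via (38.49,55.235): [(0, 0) (75, 0) (75, 19.3052) (11.2928, 82) (0, 82)]  |A|=4152.9448
3. ⊥bis P2·P1 via (46.655,46.255): [(0, 0) (45.2974, 0) (46.6819, 47.1732) (11.2928, 82) (0, 82)]  |A|=3179.019
4. ⊥bis P2·P3 via (45.775,34.62): [(0, 0) (18.9553, 0) (46.3347, 35.3425) (46.6819, 47.1732) (11.2928, 82) (0, 82)]  |A|=2713.52
5. ⊥bis P2·P4 via (34.965,60.065): [(0, 72.7521) (0, 0) (18.9553, 0) (46.3347, 35.3425) (46.6819, 47.1732) (32.7742, 60.8599)]  |A|=2442.6085
6. ⊥bis P2·P5 via (28.53,41.84): [(0, 72.7521) (0, 51.1559) (46.3546, 36.0197) (46.6819, 47.1732) (32.7742, 60.8599)]  |A|=906.6508
7. ⊥bis P2·P6 via (39.215,33.975): [(0, 72.7521) (0, 51.1559) (43.4298, 36.9747) (46.4456, 39.1211) (46.6819, 47.1732) (32.7742, 60.8599)]  |A|=902.0719
8. ⊥bis P2·P7 via (48.385,42.545): [(0, 72.7521) (0, 51.1559) (43.4298, 36.9747) (46.4456, 39.1211) (46.6819, 47.1732) (32.7742, 60.8599)]  |A|=902.0719
9. ⊥bis P2·P8 via (34.255,41.01): [(0, 72.7521) (0, 51.1559) (33.2617, 40.2949) (45.0488, 48.7804) (32.7742, 60.8599)]  |A|=816.5343
10. canonical 5-gon: [(0, 72.7521) (0, 51.1559) (33.2617, 40.2949) (45.0488, 48.7804) (32.7742, 60.8599)]
11. shoelace: 816.5343

Area of P2's cell: 816.5343 (5 vertices)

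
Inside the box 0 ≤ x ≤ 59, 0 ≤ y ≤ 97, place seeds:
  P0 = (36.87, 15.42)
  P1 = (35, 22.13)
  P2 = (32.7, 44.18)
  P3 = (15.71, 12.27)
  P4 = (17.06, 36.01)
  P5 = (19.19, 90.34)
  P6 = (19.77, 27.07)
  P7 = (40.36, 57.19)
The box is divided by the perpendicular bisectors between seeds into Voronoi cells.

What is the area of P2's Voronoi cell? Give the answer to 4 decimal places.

Area of P2's cell: 557.3187

1. box [0,59]×[0,97]: [(0, 0) (59, 0) (59, 97) (0, 97)]
2. ⊥bis P2·P0 via (34.785,29.8): [(0, 24.7564) (59, 33.311) (59, 97) (0, 97)]  |A|=4010.011
3. ⊥bis P2·P1 via (33.85,33.155): [(0, 29.6242) (59, 35.7784) (59, 97) (0, 97)]  |A|=3793.6257
4. ⊥bis P2·P3 via (24.205,28.225): [(0, 41.1126) (18.0425, 31.5061) (59, 35.7784) (59, 97) (0, 97)]  |A|=3689.9859
5. ⊥bis P2·P4 via (24.88,40.095): [(0, 87.7233) (28.7815, 32.6263) (59, 35.7784) (59, 97) (0, 97)]  |A|=2957.5361
6. ⊥bis P2·P5 via (25.945,67.26): [(12.7127, 63.3872) (28.7815, 32.6263) (59, 35.7784) (59, 76.9345)]  |A|=1442.6022
7. ⊥bis P2·P6 via (26.235,35.625): [(12.7127, 63.3872) (27.8542, 34.4013) (30.0307, 32.7566) (59, 35.7784) (59, 76.9345)]  |A|=1441.4331
8. ⊥bis P2·P7 via (36.53,50.685): [(14.2112, 63.8258) (12.7127, 63.3872) (27.8542, 34.4013) (30.0307, 32.7566) (59, 35.7784) (59, 37.4552)]  |A|=557.3187
9. canonical 6-gon: [(14.2112, 63.8258) (12.7127, 63.3872) (27.8542, 34.4013) (30.0307, 32.7566) (59, 35.7784) (59, 37.4552)]
10. shoelace: 557.3187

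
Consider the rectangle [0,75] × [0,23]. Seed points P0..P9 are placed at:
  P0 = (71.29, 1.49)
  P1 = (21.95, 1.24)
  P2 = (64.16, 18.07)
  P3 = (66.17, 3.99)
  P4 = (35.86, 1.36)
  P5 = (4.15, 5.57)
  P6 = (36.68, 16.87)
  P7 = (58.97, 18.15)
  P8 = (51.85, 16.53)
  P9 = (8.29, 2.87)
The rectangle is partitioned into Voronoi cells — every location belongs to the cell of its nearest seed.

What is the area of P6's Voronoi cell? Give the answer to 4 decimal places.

Area of P6's cell: 308.4925

1. box [0,75]×[0,23]: [(0, 0) (75, 0) (75, 23) (0, 23)]
2. ⊥bis P6·P0 via (53.985,9.18): [(0, 0) (49.9056, 0) (60.1263, 23) (0, 23)]  |A|=1265.3671
3. ⊥bis P6·P1 via (29.315,9.055): [(38.9233, 0) (49.9056, 0) (60.1263, 23) (14.518, 23)]  |A|=650.7931
4. ⊥bis P6·P2 via (50.42,17.47): [(38.9233, 0) (49.9056, 0) (51.0686, 2.6171) (50.1785, 23) (14.518, 23)]  |A|=549.4106
5. ⊥bis P6·P3 via (51.425,10.43): [(38.9233, 0) (46.8696, 0) (50.7908, 8.978) (50.1785, 23) (14.518, 23)]  |A|=531.7197
6. ⊥bis P6·P4 via (36.27,9.115): [(28.8342, 9.5081) (50.5216, 8.3615) (50.7908, 8.978) (50.1785, 23) (14.518, 23)]  |A|=401.1787
7. ⊥bis P6·P5 via (20.415,11.22): [(17.2015, 20.471) (28.8342, 9.5081) (50.5216, 8.3615) (50.7908, 8.978) (50.1785, 23) (16.323, 23)]  |A|=398.8963
8. ⊥bis P6·P7 via (47.825,17.51): [(17.2015, 20.471) (28.8342, 9.5081) (48.3437, 8.4767) (47.5097, 23) (16.323, 23)]  |A|=361.5197
9. ⊥bis P6·P8 via (44.265,16.7): [(17.2015, 20.471) (28.8342, 9.5081) (44.0857, 8.7018) (44.4062, 23) (16.323, 23)]  |A|=308.5059
10. ⊥bis P6·P9 via (22.485,9.87): [(17.0684, 20.8542) (17.3058, 20.3727) (28.8342, 9.5081) (44.0857, 8.7018) (44.4062, 23) (16.323, 23)]  |A|=308.4925
11. canonical 6-gon: [(17.0684, 20.8542) (17.3058, 20.3727) (28.8342, 9.5081) (44.0857, 8.7018) (44.4062, 23) (16.323, 23)]
12. shoelace: 308.4925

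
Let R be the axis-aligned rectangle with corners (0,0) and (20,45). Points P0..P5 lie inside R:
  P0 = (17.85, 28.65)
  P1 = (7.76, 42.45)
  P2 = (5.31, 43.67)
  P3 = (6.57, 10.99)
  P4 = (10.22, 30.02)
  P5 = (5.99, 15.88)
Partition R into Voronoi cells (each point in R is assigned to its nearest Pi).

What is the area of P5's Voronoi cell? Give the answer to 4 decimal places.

Area of P5's cell: 153.1505

1. box [0,20]×[0,45]: [(0, 0) (20, 0) (20, 45) (0, 45)]
2. ⊥bis P5·P0 via (11.92,22.265): [(0, 33.3356) (0, 0) (20, 0) (20, 14.7608)]  |A|=480.9636
3. ⊥bis P5·P1 via (6.875,29.165): [(4.3063, 29.3361) (0, 29.623) (0, 0) (20, 0) (20, 14.7608)]  |A|=472.9698
4. ⊥bis P5·P2 via (5.65,29.775): [(4.3063, 29.3361) (0, 29.623) (0, 0) (20, 0) (20, 14.7608)]  |A|=472.9698
5. ⊥bis P5·P3 via (6.28,13.435): [(19.7121, 15.0282) (4.3063, 29.3361) (0, 29.623) (0, 12.6901)]  |A|=195.4887
6. ⊥bis P5·P4 via (8.105,22.95): [(19.7121, 15.0282) (12.6447, 21.5919) (0, 25.3746) (0, 12.6901)]  |A|=153.1505
7. canonical 4-gon: [(19.7121, 15.0282) (12.6447, 21.5919) (0, 25.3746) (0, 12.6901)]
8. shoelace: 153.1505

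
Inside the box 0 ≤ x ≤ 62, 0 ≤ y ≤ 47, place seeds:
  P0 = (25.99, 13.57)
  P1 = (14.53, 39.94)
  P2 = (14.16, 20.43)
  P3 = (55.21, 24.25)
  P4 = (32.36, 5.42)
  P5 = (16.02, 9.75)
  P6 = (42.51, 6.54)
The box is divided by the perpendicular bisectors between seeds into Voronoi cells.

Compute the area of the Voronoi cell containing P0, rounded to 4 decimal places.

Area of P0's cell: 316.0341

1. box [0,62]×[0,47]: [(0, 0) (62, 0) (62, 47) (0, 47)]
2. ⊥bis P0·P1 via (20.26,26.755): [(0, 17.9503) (0, 0) (62, 0) (62, 44.8946)]  |A|=1948.1913
3. ⊥bis P0·P2 via (20.075,17): [(27.5752, 29.9341) (10.217, 0) (62, 0) (62, 44.8946)]  |A|=1547.7807
4. ⊥bis P0·P3 via (40.6,18.91): [(35.3377, 33.3075) (27.5752, 29.9341) (10.217, 0) (47.5117, 0)]  |A|=707.9983
5. ⊥bis P0·P4 via (29.175,9.495): [(40.738, 18.5326) (35.3377, 33.3075) (27.5752, 29.9341) (10.217, 0) (17.0268, 0)]  |A|=425.5168
6. ⊥bis P0·P5 via (21.005,11.66): [(23.5262, 5.0799) (40.738, 18.5326) (35.3377, 33.3075) (27.5752, 29.9341) (19.403, 15.8411)]  |A|=326.1363
7. ⊥bis P0·P6 via (34.25,10.055): [(23.5262, 5.0799) (36.4221, 15.1593) (39.4071, 22.1738) (35.3377, 33.3075) (27.5752, 29.9341) (19.403, 15.8411)]  |A|=316.0341
8. canonical 6-gon: [(23.5262, 5.0799) (36.4221, 15.1593) (39.4071, 22.1738) (35.3377, 33.3075) (27.5752, 29.9341) (19.403, 15.8411)]
9. shoelace: 316.0341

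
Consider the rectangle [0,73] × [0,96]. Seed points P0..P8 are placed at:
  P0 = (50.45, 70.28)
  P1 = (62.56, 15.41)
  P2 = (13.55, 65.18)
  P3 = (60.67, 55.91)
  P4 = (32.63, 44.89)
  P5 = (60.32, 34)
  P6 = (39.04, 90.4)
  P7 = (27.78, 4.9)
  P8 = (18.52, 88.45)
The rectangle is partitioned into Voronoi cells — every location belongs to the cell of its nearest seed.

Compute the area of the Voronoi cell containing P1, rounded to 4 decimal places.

1. box [0,73]×[0,96]: [(0, 0) (73, 0) (73, 96) (0, 96)]
2. ⊥bis P1·P0 via (56.505,42.845): [(0, 30.3741) (0, 0) (73, 0) (73, 46.4855)]  |A|=2805.3774
3. ⊥bis P1·P2 via (38.055,40.295): [(36.0629, 38.3334) (0, 2.8211) (0, 0) (73, 0) (73, 46.4855)]  |A|=2308.5554
4. ⊥bis P1·P3 via (61.615,35.66): [(31.9419, 34.2753) (0, 2.8211) (0, 0) (73, 0) (73, 36.1913)]  |A|=2039.0755
5. ⊥bis P1·P4 via (47.595,30.15): [(52.6082, 35.2397) (17.8983, 0) (73, 0) (73, 36.1913)]  |A|=1339.8867
6. ⊥bis P1·P5 via (61.44,24.705): [(39.6452, 22.0788) (17.8983, 0) (73, 0) (73, 26.0979)]  |A|=1043.5363
7. ⊥bis P1·P6 via (50.8,52.905): [(39.6452, 22.0788) (17.8983, 0) (73, 0) (73, 26.0979)]  |A|=1043.5363
8. ⊥bis P1·P7 via (45.17,10.155): [(41.4993, 22.3022) (48.2387, 0) (73, 0) (73, 26.0979)]  |A|=687.168
9. ⊥bis P1·P8 via (40.54,51.93): [(41.4993, 22.3022) (48.2387, 0) (73, 0) (73, 26.0979)]  |A|=687.168
10. canonical 4-gon: [(41.4993, 22.3022) (48.2387, 0) (73, 0) (73, 26.0979)]
11. shoelace: 687.168

Area of P1's cell: 687.1680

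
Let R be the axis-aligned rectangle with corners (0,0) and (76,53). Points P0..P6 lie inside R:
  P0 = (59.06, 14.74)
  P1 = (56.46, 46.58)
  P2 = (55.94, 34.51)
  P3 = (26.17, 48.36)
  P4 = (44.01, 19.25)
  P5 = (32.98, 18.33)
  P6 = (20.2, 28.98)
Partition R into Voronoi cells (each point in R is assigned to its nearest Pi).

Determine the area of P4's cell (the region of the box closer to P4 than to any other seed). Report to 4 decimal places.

1. box [0,76]×[0,53]: [(0, 0) (76, 0) (76, 53) (0, 53)]
2. ⊥bis P4·P0 via (51.535,16.995): [(0, 0) (46.4421, 0) (62.3245, 53) (0, 53)]  |A|=2882.3171
3. ⊥bis P4·P1 via (50.235,32.915): [(0, 0) (46.4421, 0) (55.5765, 30.4817) (6.1448, 53) (0, 53)]  |A|=2249.781
4. ⊥bis P4·P2 via (49.975,26.88): [(0, 0) (46.4421, 0) (53.6389, 24.0157) (31.1132, 41.6258) (6.1448, 53) (0, 53)]  |A|=2159.8939
5. ⊥bis P4·P3 via (35.09,33.805): [(0, 12.3002) (0, 0) (46.4421, 0) (53.6389, 24.0157) (38.4686, 35.8755)]  |A|=1294.492
6. ⊥bis P4·P5 via (38.495,18.79): [(37.1379, 35.0601) (40.0623, 0) (46.4421, 0) (53.6389, 24.0157) (38.4686, 35.8755)]  |A|=363.7978
7. ⊥bis P4·P6 via (32.105,24.115): [(37.1379, 35.0601) (40.0623, 0) (46.4421, 0) (53.6389, 24.0157) (38.4686, 35.8755)]  |A|=363.7978
8. canonical 5-gon: [(37.1379, 35.0601) (40.0623, 0) (46.4421, 0) (53.6389, 24.0157) (38.4686, 35.8755)]
9. shoelace: 363.7978

Area of P4's cell: 363.7978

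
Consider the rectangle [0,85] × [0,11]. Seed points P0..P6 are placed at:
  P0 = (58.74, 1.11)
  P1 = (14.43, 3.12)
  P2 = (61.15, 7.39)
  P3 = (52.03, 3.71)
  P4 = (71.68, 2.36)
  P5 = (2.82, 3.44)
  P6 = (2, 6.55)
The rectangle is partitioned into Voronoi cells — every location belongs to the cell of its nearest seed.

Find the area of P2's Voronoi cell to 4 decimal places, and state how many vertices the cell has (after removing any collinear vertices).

Area of P2's cell: 85.1944 (4 vertices)

1. box [0,85]×[0,11]: [(0, 0) (85, 0) (85, 11) (0, 11)]
2. ⊥bis P2·P0 via (59.945,4.25): [(71.0197, 0) (85, 0) (85, 11) (42.3558, 11)]  |A|=311.4349
3. ⊥bis P2·P1 via (37.79,5.255): [(71.0197, 0) (85, 0) (85, 11) (42.3558, 11)]  |A|=311.4349
4. ⊥bis P2·P3 via (56.59,5.55): [(56.596, 5.5352) (71.0197, 0) (85, 0) (85, 11) (54.3909, 11)]  |A|=278.5503
5. ⊥bis P2·P4 via (66.415,4.875): [(56.596, 5.5352) (65.1604, 2.2486) (69.3408, 11) (54.3909, 11)]  |A|=85.1944
6. ⊥bis P2·P5 via (31.985,5.415): [(56.596, 5.5352) (65.1604, 2.2486) (69.3408, 11) (54.3909, 11)]  |A|=85.1944
7. ⊥bis P2·P6 via (31.575,6.97): [(56.596, 5.5352) (65.1604, 2.2486) (69.3408, 11) (54.3909, 11)]  |A|=85.1944
8. canonical 4-gon: [(56.596, 5.5352) (65.1604, 2.2486) (69.3408, 11) (54.3909, 11)]
9. shoelace: 85.1944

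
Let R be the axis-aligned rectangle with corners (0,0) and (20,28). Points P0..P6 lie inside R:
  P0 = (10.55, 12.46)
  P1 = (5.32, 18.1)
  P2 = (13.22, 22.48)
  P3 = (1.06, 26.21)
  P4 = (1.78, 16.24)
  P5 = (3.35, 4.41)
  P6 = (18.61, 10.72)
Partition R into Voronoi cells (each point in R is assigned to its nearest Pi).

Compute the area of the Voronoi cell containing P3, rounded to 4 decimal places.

1. box [0,20]×[0,28]: [(0, 0) (20, 0) (20, 28) (0, 28)]
2. ⊥bis P3·P0 via (5.805,19.335): [(0, 15.3285) (18.3597, 28) (0, 28)]  |A|=116.3223
3. ⊥bis P3·P1 via (3.19,22.155): [(0, 20.4794) (14.3175, 28) (0, 28)]  |A|=53.8382
4. ⊥bis P3·P2 via (7.14,24.345): [(0, 20.4794) (7.0979, 24.2077) (8.2611, 28) (0, 28)]  |A|=42.3546
5. ⊥bis P3·P4 via (1.42,21.225): [(0, 21.1225) (1.4194, 21.225) (7.0979, 24.2077) (8.2611, 28) (0, 28)]  |A|=41.8982
6. ⊥bis P3·P5 via (2.205,15.31): [(0, 21.1225) (1.4194, 21.225) (7.0979, 24.2077) (8.2611, 28) (0, 28)]  |A|=41.8982
7. ⊥bis P3·P6 via (9.835,18.465): [(0, 21.1225) (1.4194, 21.225) (7.0979, 24.2077) (8.2611, 28) (0, 28)]  |A|=41.8982
8. canonical 5-gon: [(0, 21.1225) (1.4194, 21.225) (7.0979, 24.2077) (8.2611, 28) (0, 28)]
9. shoelace: 41.8982

Area of P3's cell: 41.8982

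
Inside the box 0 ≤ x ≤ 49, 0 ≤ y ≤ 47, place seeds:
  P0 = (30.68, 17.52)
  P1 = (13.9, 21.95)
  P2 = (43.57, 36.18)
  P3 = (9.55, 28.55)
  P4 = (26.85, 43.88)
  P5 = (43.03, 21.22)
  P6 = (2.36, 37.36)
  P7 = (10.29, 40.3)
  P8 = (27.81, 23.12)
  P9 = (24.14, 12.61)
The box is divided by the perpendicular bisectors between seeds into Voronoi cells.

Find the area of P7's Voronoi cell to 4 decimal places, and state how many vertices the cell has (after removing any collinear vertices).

Area of P7's cell: 169.7694 (4 vertices)

1. box [0,49]×[0,47]: [(0, 0) (49, 0) (49, 47) (0, 47)]
2. ⊥bis P7·P0 via (20.485,28.91): [(0, 10.5742) (40.6954, 47) (0, 47)]  |A|=741.181
3. ⊥bis P7·P1 via (12.095,31.125): [(0, 28.7455) (26.0203, 33.8645) (40.6954, 47) (0, 47)]  |A|=504.7697
4. ⊥bis P7·P2 via (26.93,38.24): [(0, 28.7455) (26.0203, 33.8645) (26.4342, 34.235) (28.0145, 47) (0, 47)]  |A|=423.8337
5. ⊥bis P7·P3 via (9.92,34.425): [(0, 35.0497) (24.2741, 33.521) (26.0203, 33.8645) (26.4342, 34.235) (28.0145, 47) (0, 47)]  |A|=347.3193
6. ⊥bis P7·P4 via (18.57,42.09): [(0, 35.0497) (20.3693, 33.7669) (17.5085, 47) (0, 47)]  |A|=237.5552
7. ⊥bis P7·P5 via (26.66,30.76): [(0, 35.0497) (20.3693, 33.7669) (17.5085, 47) (0, 47)]  |A|=237.5552
8. ⊥bis P7·P6 via (6.325,38.83): [(7.9112, 34.5515) (20.3693, 33.7669) (17.5085, 47) (3.296, 47)]  |A|=169.7694
9. ⊥bis P7·P8 via (19.05,31.71): [(7.9112, 34.5515) (20.3693, 33.7669) (17.5085, 47) (3.296, 47)]  |A|=169.7694
10. ⊥bis P7·P9 via (17.215,26.455): [(7.9112, 34.5515) (20.3693, 33.7669) (17.5085, 47) (3.296, 47)]  |A|=169.7694
11. canonical 4-gon: [(7.9112, 34.5515) (20.3693, 33.7669) (17.5085, 47) (3.296, 47)]
12. shoelace: 169.7694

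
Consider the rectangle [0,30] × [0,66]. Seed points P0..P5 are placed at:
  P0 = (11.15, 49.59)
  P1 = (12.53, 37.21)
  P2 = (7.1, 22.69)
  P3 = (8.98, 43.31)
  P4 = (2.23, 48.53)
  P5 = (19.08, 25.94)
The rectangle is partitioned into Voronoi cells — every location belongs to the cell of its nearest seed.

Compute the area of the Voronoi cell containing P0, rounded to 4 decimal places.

Area of P0's cell: 501.7198

1. box [0,30]×[0,66]: [(0, 0) (30, 0) (30, 66) (0, 66)]
2. ⊥bis P0·P1 via (11.84,43.4): [(0, 42.0802) (30, 45.4243) (30, 66) (0, 66)]  |A|=667.4326
3. ⊥bis P0·P2 via (9.125,36.14): [(0, 42.0802) (30, 45.4243) (30, 66) (0, 66)]  |A|=667.4326
4. ⊥bis P0·P3 via (10.065,46.45): [(0, 49.9279) (17.1717, 43.9943) (30, 45.4243) (30, 66) (0, 66)]  |A|=600.0535
5. ⊥bis P0·P4 via (6.69,49.06): [(6.8689, 47.5544) (17.1717, 43.9943) (30, 45.4243) (30, 66) (4.677, 66)]  |A|=501.7198
6. ⊥bis P0·P5 via (15.115,37.765): [(6.8689, 47.5544) (17.1717, 43.9943) (30, 45.4243) (30, 66) (4.677, 66)]  |A|=501.7198
7. canonical 5-gon: [(6.8689, 47.5544) (17.1717, 43.9943) (30, 45.4243) (30, 66) (4.677, 66)]
8. shoelace: 501.7198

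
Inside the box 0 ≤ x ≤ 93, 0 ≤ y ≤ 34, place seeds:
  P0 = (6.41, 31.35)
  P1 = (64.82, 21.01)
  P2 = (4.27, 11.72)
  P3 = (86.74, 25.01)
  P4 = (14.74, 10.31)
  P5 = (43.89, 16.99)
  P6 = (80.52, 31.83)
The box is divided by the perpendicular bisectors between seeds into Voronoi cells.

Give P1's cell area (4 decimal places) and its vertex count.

1. box [0,93]×[0,34]: [(0, 0) (93, 0) (93, 34) (0, 34)]
2. ⊥bis P1·P0 via (35.615,26.18): [(30.9805, 0) (93, 0) (93, 34) (36.9993, 34)]  |A|=2006.3429
3. ⊥bis P1·P2 via (34.545,16.365): [(34.2351, 18.3849) (37.0558, 0) (93, 0) (93, 34) (36.9993, 34)]  |A|=1950.4955
4. ⊥bis P1·P3 via (75.78,23.01): [(34.2351, 18.3849) (37.0558, 0) (79.9789, 0) (73.7745, 34) (36.9993, 34)]  |A|=1402.3039
5. ⊥bis P1·P4 via (39.78,15.66): [(36.4838, 31.0876) (43.1259, 0) (79.9789, 0) (73.7745, 34) (36.9993, 34)]  |A|=1269.3657
6. ⊥bis P1·P5 via (54.355,19): [(58.0043, 0) (79.9789, 0) (73.7745, 34) (51.474, 34)]  |A|=752.6776
7. ⊥bis P1·P6 via (72.67,26.42): [(58.0043, 0) (79.9789, 0) (76.0537, 21.5102) (67.4461, 34) (51.474, 34)]  |A|=713.1572
8. canonical 5-gon: [(58.0043, 0) (79.9789, 0) (76.0537, 21.5102) (67.4461, 34) (51.474, 34)]
9. shoelace: 713.1572

Area of P1's cell: 713.1572 (5 vertices)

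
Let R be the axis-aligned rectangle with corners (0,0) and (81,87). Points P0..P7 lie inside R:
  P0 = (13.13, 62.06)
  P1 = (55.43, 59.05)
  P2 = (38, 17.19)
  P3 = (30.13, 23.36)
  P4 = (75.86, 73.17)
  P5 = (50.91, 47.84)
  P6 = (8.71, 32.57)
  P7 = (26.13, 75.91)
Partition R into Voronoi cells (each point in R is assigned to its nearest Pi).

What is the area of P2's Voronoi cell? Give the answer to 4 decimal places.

1. box [0,81]×[0,87]: [(0, 0) (81, 0) (81, 87) (0, 87)]
2. ⊥bis P2·P0 via (25.565,39.625): [(0, 25.4551) (0, 0) (81, 0) (81, 70.3508)]  |A|=3880.1423
3. ⊥bis P2·P1 via (46.715,38.12): [(33.0873, 43.7944) (0, 25.4551) (0, 0) (81, 0) (81, 23.8441)]  |A|=2766.0124
4. ⊥bis P2·P3 via (34.065,20.275): [(47.7254, 37.6993) (18.1696, 0) (81, 0) (81, 23.8441)]  |A|=1581.0313
5. ⊥bis P2·P4 via (56.93,45.18): [(47.7254, 37.6993) (18.1696, 0) (81, 0) (81, 23.8441)]  |A|=1581.0313
6. ⊥bis P2·P5 via (44.455,32.515): [(43.8581, 32.7664) (18.1696, 0) (81, 0) (81, 17.122)]  |A|=1347.3343
7. ⊥bis P2·P6 via (23.355,24.88): [(43.8581, 32.7664) (18.1696, 0) (81, 0) (81, 17.122)]  |A|=1347.3343
8. ⊥bis P2·P7 via (32.065,46.55): [(43.8581, 32.7664) (18.1696, 0) (81, 0) (81, 17.122)]  |A|=1347.3343
9. canonical 4-gon: [(43.8581, 32.7664) (18.1696, 0) (81, 0) (81, 17.122)]
10. shoelace: 1347.3343

Area of P2's cell: 1347.3343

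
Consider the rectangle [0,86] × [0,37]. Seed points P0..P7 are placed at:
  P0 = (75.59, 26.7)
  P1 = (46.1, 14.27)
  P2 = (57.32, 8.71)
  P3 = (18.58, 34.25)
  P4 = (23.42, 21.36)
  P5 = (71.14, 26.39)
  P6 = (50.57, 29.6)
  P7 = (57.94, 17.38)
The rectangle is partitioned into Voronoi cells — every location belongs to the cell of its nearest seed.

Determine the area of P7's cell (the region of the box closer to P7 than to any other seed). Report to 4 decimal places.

Area of P7's cell: 182.0347

1. box [0,86]×[0,37]: [(0, 0) (86, 0) (86, 37) (0, 37)]
2. ⊥bis P7·P0 via (66.765,22.04): [(0, 0) (78.4031, 0) (58.8654, 37) (0, 37)]  |A|=2539.4684
3. ⊥bis P7·P1 via (52.02,15.825): [(56.1767, 0) (78.4031, 0) (58.8654, 37) (46.458, 37)]  |A|=640.726
4. ⊥bis P7·P2 via (57.63,13.045): [(52.6568, 13.4006) (72.0596, 12.0131) (58.8654, 37) (46.458, 37)]  |A|=379.6587
5. ⊥bis P7·P3 via (38.26,25.815): [(52.6568, 13.4006) (72.0596, 12.0131) (58.8654, 37) (46.458, 37)]  |A|=379.6587
6. ⊥bis P7·P4 via (40.68,19.37): [(52.6568, 13.4006) (72.0596, 12.0131) (58.8654, 37) (46.458, 37)]  |A|=379.6587
7. ⊥bis P7·P5 via (64.54,21.885): [(52.6568, 13.4006) (71.2382, 12.0719) (54.2229, 37) (46.458, 37)]  |A|=311.9182
8. ⊥bis P7·P6 via (54.255,23.49): [(50.5876, 21.2782) (52.6568, 13.4006) (71.2382, 12.0719) (60.7647, 27.416)]  |A|=182.0347
9. canonical 4-gon: [(50.5876, 21.2782) (52.6568, 13.4006) (71.2382, 12.0719) (60.7647, 27.416)]
10. shoelace: 182.0347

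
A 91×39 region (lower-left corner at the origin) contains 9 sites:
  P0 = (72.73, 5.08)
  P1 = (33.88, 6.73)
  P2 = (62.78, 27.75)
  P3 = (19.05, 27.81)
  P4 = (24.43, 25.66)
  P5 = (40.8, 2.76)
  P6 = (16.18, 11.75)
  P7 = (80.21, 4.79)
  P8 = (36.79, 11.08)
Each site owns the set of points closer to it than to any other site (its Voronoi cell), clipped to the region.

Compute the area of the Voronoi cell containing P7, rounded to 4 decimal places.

Area of P7's cell: 367.3262

1. box [0,91]×[0,39]: [(0, 0) (91, 0) (91, 39) (0, 39)]
2. ⊥bis P7·P0 via (76.47,4.935): [(76.2787, 0) (91, 0) (91, 39) (77.7907, 39)]  |A|=544.6473
3. ⊥bis P7·P1 via (57.045,5.76): [(76.2787, 0) (91, 0) (91, 39) (77.7907, 39)]  |A|=544.6473
4. ⊥bis P7·P2 via (71.495,16.27): [(77.0737, 20.505) (76.2787, 0) (91, 0) (91, 31.0771)]  |A|=367.3262
5. ⊥bis P7·P3 via (49.63,16.3): [(77.0737, 20.505) (76.2787, 0) (91, 0) (91, 31.0771)]  |A|=367.3262
6. ⊥bis P7·P4 via (52.32,15.225): [(77.0737, 20.505) (76.2787, 0) (91, 0) (91, 31.0771)]  |A|=367.3262
7. ⊥bis P7·P5 via (60.505,3.775): [(77.0737, 20.505) (76.2787, 0) (91, 0) (91, 31.0771)]  |A|=367.3262
8. ⊥bis P7·P6 via (48.195,8.27): [(77.0737, 20.505) (76.2787, 0) (91, 0) (91, 31.0771)]  |A|=367.3262
9. ⊥bis P7·P8 via (58.5,7.935): [(77.0737, 20.505) (76.2787, 0) (91, 0) (91, 31.0771)]  |A|=367.3262
10. canonical 4-gon: [(77.0737, 20.505) (76.2787, 0) (91, 0) (91, 31.0771)]
11. shoelace: 367.3262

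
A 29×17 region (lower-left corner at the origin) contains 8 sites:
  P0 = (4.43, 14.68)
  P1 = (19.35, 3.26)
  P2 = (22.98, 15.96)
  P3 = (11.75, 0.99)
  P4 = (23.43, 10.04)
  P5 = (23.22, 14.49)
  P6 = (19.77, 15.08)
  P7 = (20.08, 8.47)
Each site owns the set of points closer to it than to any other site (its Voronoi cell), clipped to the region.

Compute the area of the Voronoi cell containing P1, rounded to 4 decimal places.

1. box [0,29]×[0,17]: [(0, 0) (29, 0) (29, 17) (0, 17)]
2. ⊥bis P1·P0 via (11.89,8.97): [(5.0242, 0) (29, 0) (29, 17) (18.0363, 17)]  |A|=296.9857
3. ⊥bis P1·P2 via (21.165,9.61): [(13.9568, 11.6703) (5.0242, 0) (29, 0) (29, 7.3705)]  |A|=195.3402
4. ⊥bis P1·P3 via (15.55,2.125): [(13.9568, 11.6703) (13.052, 10.4882) (16.1847, 0) (29, 0) (29, 7.3705)]  |A|=136.8136
5. ⊥bis P1·P4 via (21.39,6.65): [(13.6701, 11.2956) (13.052, 10.4882) (16.1847, 0) (29, 0) (29, 2.0705)]  |A|=92.7546
6. ⊥bis P1·P5 via (21.285,8.875): [(13.6701, 11.2956) (13.052, 10.4882) (16.1847, 0) (29, 0) (29, 2.0705)]  |A|=92.7546
7. ⊥bis P1·P6 via (19.56,9.17): [(17.0544, 9.259) (13.3802, 9.3896) (16.1847, 0) (29, 0) (29, 2.0705)]  |A|=88.7621
8. ⊥bis P1·P7 via (19.715,5.865): [(23.5988, 5.3208) (14.2022, 6.6374) (16.1847, 0) (29, 0) (29, 2.0705)]  |A|=69.5651
9. canonical 5-gon: [(23.5988, 5.3208) (14.2022, 6.6374) (16.1847, 0) (29, 0) (29, 2.0705)]
10. shoelace: 69.5651

Area of P1's cell: 69.5651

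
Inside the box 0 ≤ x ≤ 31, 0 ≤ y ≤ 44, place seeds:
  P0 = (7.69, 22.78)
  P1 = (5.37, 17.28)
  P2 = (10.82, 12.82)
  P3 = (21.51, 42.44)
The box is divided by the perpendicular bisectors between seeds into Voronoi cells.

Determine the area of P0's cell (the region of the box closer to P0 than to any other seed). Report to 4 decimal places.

Area of P0's cell: 342.5426

1. box [0,31]×[0,44]: [(0, 0) (31, 0) (31, 44) (0, 44)]
2. ⊥bis P0·P1 via (6.53,20.03): [(0, 22.7845) (31, 9.7081) (31, 44) (0, 44)]  |A|=860.365
3. ⊥bis P0·P2 via (9.255,17.8): [(0, 22.7845) (10.723, 18.2613) (31, 24.6335) (31, 44) (0, 44)]  |A|=709.0436
4. ⊥bis P0·P3 via (14.6,32.61): [(0, 42.8731) (0, 22.7845) (10.723, 18.2613) (27.5082, 23.5362)]  |A|=342.5426
5. canonical 4-gon: [(0, 42.8731) (0, 22.7845) (10.723, 18.2613) (27.5082, 23.5362)]
6. shoelace: 342.5426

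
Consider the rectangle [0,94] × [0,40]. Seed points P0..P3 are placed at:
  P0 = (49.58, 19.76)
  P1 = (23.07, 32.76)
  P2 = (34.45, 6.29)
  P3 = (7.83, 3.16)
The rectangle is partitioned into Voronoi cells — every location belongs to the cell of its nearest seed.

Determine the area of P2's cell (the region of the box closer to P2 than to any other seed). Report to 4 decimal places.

Area of P2's cell: 466.6039

1. box [0,94]×[0,40]: [(0, 0) (94, 0) (94, 40) (0, 40)]
2. ⊥bis P2·P0 via (42.015,13.025): [(0, 0) (53.611, 0) (17.9996, 40) (0, 40)]  |A|=1432.2107
3. ⊥bis P2·P1 via (28.76,19.525): [(0, 7.1605) (0, 0) (53.611, 0) (34.1609, 21.847)]  |A|=707.9229
4. ⊥bis P2·P3 via (21.14,4.725): [(19.8502, 15.6945) (21.6956, 0) (53.611, 0) (34.1609, 21.847)]  |A|=466.6039
5. canonical 4-gon: [(19.8502, 15.6945) (21.6956, 0) (53.611, 0) (34.1609, 21.847)]
6. shoelace: 466.6039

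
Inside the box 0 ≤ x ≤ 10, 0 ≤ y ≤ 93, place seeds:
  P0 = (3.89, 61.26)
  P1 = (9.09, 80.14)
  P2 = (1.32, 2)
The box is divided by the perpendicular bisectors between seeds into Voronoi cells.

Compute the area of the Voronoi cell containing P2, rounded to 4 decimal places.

Area of P2's cell: 315.2613

1. box [0,10]×[0,93]: [(0, 0) (10, 0) (10, 93) (0, 93)]
2. ⊥bis P2·P0 via (2.605,31.63): [(0, 31.743) (0, 0) (10, 0) (10, 31.3093)]  |A|=315.2613
3. ⊥bis P2·P1 via (5.205,41.07): [(0, 31.743) (0, 0) (10, 0) (10, 31.3093)]  |A|=315.2613
4. canonical 4-gon: [(0, 31.743) (0, 0) (10, 0) (10, 31.3093)]
5. shoelace: 315.2613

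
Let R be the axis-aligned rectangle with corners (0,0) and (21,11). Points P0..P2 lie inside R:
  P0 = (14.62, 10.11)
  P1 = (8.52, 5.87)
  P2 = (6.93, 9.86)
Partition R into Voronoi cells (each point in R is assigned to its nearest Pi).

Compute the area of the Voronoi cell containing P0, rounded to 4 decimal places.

1. box [0,21]×[0,11]: [(0, 0) (21, 0) (21, 11) (0, 11)]
2. ⊥bis P0·P1 via (11.57,7.99): [(17.1237, 0) (21, 0) (21, 11) (9.4778, 11)]  |A|=84.6917
3. ⊥bis P0·P2 via (10.775,9.985): [(10.804, 9.092) (17.1237, 0) (21, 0) (21, 11) (10.742, 11)]  |A|=83.4856
4. canonical 5-gon: [(10.804, 9.092) (17.1237, 0) (21, 0) (21, 11) (10.742, 11)]
5. shoelace: 83.4856

Area of P0's cell: 83.4856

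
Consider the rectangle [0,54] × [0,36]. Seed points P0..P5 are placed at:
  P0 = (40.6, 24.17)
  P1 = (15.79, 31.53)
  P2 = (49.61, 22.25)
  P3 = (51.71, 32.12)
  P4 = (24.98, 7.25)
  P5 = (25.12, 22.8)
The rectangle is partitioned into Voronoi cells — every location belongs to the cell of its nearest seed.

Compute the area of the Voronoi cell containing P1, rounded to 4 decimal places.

Area of P1's cell: 411.4256

1. box [0,54]×[0,36]: [(0, 0) (54, 0) (54, 36) (0, 36)]
2. ⊥bis P1·P0 via (28.195,27.85): [(0, 0) (19.9332, 0) (30.6127, 36) (0, 36)]  |A|=909.8263
3. ⊥bis P1·P2 via (32.7,26.89): [(0, 0) (19.9332, 0) (30.6127, 36) (0, 36)]  |A|=909.8263
4. ⊥bis P1·P3 via (33.75,31.825): [(0, 0) (19.9332, 0) (30.6127, 36) (0, 36)]  |A|=909.8263
5. ⊥bis P1·P4 via (20.385,19.39): [(0, 11.6743) (26.3557, 21.6499) (30.6127, 36) (0, 36)]  |A|=540.2087
6. ⊥bis P1·P5 via (20.455,27.165): [(0, 11.6743) (9.229, 15.1674) (28.7218, 36) (0, 36)]  |A|=411.4256
7. canonical 4-gon: [(0, 11.6743) (9.229, 15.1674) (28.7218, 36) (0, 36)]
8. shoelace: 411.4256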